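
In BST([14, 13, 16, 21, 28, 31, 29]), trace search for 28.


BST root = 14
Search for 28: compare at each node
Path: [14, 16, 21, 28]


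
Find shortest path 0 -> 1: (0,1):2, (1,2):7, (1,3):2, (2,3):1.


Dijkstra from 0:
Distances: {0: 0, 1: 2, 2: 5, 3: 4}
Shortest distance to 1 = 2, path = [0, 1]


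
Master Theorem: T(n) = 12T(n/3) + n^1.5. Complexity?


a=12, b=3, c=1.5. log_3(12)=2.262 > c=1.5. Case 1: O(n^log_b(a)) = O(n^2.262)
Complexity: O(n^2.262)


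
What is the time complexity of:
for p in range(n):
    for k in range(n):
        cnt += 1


Per nesting level: O(n) * O(n) = O(n^2)
Complexity: O(n^2)


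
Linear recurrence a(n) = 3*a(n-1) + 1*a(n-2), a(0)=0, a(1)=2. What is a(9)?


Build bottom-up:
...a(7)=2378, a(8)=7854, a(9)=3*7854+1*2378=25940


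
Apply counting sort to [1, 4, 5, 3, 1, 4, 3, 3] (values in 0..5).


Count array: [0, 2, 0, 3, 2, 1]
Reconstruct: [1, 1, 3, 3, 3, 4, 4, 5]


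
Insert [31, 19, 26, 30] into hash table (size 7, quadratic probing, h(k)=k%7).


Insertions: 31->slot 3; 19->slot 5; 26->slot 6; 30->slot 2
Table: [None, None, 30, 31, None, 19, 26]


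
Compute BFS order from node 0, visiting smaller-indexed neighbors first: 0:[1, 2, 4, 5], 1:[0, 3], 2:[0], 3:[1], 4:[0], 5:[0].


BFS queue: start with [0]
Visit order: [0, 1, 2, 4, 5, 3]


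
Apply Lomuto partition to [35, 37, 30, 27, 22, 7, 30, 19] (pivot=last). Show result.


Elements <= 19 go left of pivot.
Result: [7, 19, 30, 27, 22, 35, 30, 37], pivot at index 1


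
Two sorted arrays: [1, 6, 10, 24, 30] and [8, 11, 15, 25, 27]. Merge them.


Compare heads, take smaller each step.
Merged: [1, 6, 8, 10, 11, 15, 24, 25, 27, 30]


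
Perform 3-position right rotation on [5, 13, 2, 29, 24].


Right rotate by 3: [2, 29, 24, 5, 13]


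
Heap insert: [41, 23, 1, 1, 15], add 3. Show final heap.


Append 3: [41, 23, 1, 1, 15, 3]
Bubble up: swap idx 5(3) with idx 2(1)
Result: [41, 23, 3, 1, 15, 1]


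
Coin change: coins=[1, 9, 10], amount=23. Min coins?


dp[0]=0; dp[i]=1+min(dp[i-c] for c in coins)
...dp[18]=2, dp[19]=2, dp[20]=2, dp[21]=3, dp[22]=4, dp[23]=5
Minimum coins for 23 = 5


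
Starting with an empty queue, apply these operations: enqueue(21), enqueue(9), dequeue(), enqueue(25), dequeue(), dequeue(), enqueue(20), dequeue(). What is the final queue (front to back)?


enqueue(21) -> [21]
enqueue(9) -> [21, 9]
dequeue() returns 21 -> [9]
enqueue(25) -> [9, 25]
dequeue() returns 9 -> [25]
dequeue() returns 25 -> []
enqueue(20) -> [20]
dequeue() returns 20 -> []
Final queue (front to back): []


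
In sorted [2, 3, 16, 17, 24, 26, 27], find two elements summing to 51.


Two pointers: lo=0, hi=6
Found pair: (24, 27) summing to 51


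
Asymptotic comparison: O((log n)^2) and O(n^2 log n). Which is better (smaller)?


polylogarithmic grows slower than n^2 log n
O((log n)^2) is asymptotically smaller; O(n^2 log n) grows faster


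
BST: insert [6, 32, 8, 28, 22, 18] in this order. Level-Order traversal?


Root = 6; build tree by BST insertion.
Level-Order traversal: [6, 32, 8, 28, 22, 18]


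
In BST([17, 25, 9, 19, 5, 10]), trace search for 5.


BST root = 17
Search for 5: compare at each node
Path: [17, 9, 5]


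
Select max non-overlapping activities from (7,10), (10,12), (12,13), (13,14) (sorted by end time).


Greedy: pick earliest-ending, then skip overlaps.
Selected (4 activities): [(7, 10), (10, 12), (12, 13), (13, 14)]


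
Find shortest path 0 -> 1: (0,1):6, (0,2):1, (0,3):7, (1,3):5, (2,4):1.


Dijkstra from 0:
Distances: {0: 0, 1: 6, 2: 1, 3: 7, 4: 2}
Shortest distance to 1 = 6, path = [0, 1]


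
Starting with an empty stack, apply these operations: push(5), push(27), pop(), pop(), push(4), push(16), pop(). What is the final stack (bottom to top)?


push(5) -> [5]
push(27) -> [5, 27]
pop() returns 27 -> [5]
pop() returns 5 -> []
push(4) -> [4]
push(16) -> [4, 16]
pop() returns 16 -> [4]
Final stack (bottom to top): [4]


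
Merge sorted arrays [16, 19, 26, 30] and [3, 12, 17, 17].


Compare heads, take smaller each step.
Merged: [3, 12, 16, 17, 17, 19, 26, 30]


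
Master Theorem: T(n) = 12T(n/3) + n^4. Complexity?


a=12, b=3, c=4. log_3(12)=2.262 < c=4. Case 3: O(n^c) = O(n^4)
Complexity: O(n^4)


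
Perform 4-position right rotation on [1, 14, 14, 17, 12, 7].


Right rotate by 4: [14, 17, 12, 7, 1, 14]


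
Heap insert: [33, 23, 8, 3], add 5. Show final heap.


Append 5: [33, 23, 8, 3, 5]
Bubble up: no swaps needed
Result: [33, 23, 8, 3, 5]


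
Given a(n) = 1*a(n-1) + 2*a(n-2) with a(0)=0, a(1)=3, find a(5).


Build bottom-up:
...a(3)=9, a(4)=15, a(5)=1*15+2*9=33


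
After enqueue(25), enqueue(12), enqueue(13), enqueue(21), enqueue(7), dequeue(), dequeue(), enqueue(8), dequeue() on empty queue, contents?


enqueue(25) -> [25]
enqueue(12) -> [25, 12]
enqueue(13) -> [25, 12, 13]
enqueue(21) -> [25, 12, 13, 21]
enqueue(7) -> [25, 12, 13, 21, 7]
dequeue() returns 25 -> [12, 13, 21, 7]
dequeue() returns 12 -> [13, 21, 7]
enqueue(8) -> [13, 21, 7, 8]
dequeue() returns 13 -> [21, 7, 8]
Final queue (front to back): [21, 7, 8]


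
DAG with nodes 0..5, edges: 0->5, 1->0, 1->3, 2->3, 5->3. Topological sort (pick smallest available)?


Kahn's algorithm, process smallest node first
Order: [1, 0, 2, 4, 5, 3]


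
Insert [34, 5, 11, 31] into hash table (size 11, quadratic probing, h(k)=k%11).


Insertions: 34->slot 1; 5->slot 5; 11->slot 0; 31->slot 9
Table: [11, 34, None, None, None, 5, None, None, None, 31, None]


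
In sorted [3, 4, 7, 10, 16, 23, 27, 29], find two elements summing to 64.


Two pointers: lo=0, hi=7
No pair sums to 64


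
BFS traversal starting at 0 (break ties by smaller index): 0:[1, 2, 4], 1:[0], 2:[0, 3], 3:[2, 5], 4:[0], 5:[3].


BFS queue: start with [0]
Visit order: [0, 1, 2, 4, 3, 5]


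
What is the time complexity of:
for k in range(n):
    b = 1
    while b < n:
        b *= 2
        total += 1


Per nesting level: O(n) * O(log n) = O(n log n)
Complexity: O(n log n)


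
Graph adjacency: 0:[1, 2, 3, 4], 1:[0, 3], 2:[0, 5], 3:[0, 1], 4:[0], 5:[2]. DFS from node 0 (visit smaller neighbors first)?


DFS stack-based: start with [0]
Visit order: [0, 1, 3, 2, 5, 4]


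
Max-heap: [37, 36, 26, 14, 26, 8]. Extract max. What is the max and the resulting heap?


Max = 37
Replace root with last, heapify down
Resulting heap: [36, 26, 26, 14, 8]


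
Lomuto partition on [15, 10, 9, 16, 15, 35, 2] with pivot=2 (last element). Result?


Elements <= 2 go left of pivot.
Result: [2, 10, 9, 16, 15, 35, 15], pivot at index 0


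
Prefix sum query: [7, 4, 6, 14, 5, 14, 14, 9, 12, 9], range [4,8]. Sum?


Prefix sums: [0, 7, 11, 17, 31, 36, 50, 64, 73, 85, 94]
Sum[4..8] = prefix[9] - prefix[4] = 85 - 31 = 54


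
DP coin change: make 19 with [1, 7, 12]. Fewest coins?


dp[0]=0; dp[i]=1+min(dp[i-c] for c in coins)
...dp[14]=2, dp[15]=3, dp[16]=4, dp[17]=5, dp[18]=6, dp[19]=2
Minimum coins for 19 = 2


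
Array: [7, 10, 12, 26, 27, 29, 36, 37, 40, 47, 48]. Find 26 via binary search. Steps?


Search for 26:
[0,10] mid=5 arr[5]=29
[0,4] mid=2 arr[2]=12
[3,4] mid=3 arr[3]=26
Total: 3 comparisons


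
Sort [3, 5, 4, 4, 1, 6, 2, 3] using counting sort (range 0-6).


Count array: [0, 1, 1, 2, 2, 1, 1]
Reconstruct: [1, 2, 3, 3, 4, 4, 5, 6]


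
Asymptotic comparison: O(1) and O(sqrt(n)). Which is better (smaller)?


constant grows slower than sublinear
O(1) is asymptotically smaller; O(sqrt(n)) grows faster


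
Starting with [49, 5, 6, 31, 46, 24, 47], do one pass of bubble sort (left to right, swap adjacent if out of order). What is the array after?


After one pass: [5, 6, 31, 46, 24, 47, 49]


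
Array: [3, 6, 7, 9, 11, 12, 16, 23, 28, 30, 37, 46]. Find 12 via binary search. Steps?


Search for 12:
[0,11] mid=5 arr[5]=12
Total: 1 comparisons


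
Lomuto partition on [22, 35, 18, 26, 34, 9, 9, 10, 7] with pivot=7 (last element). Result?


Elements <= 7 go left of pivot.
Result: [7, 35, 18, 26, 34, 9, 9, 10, 22], pivot at index 0


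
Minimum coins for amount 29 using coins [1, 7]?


dp[0]=0; dp[i]=1+min(dp[i-c] for c in coins)
...dp[24]=6, dp[25]=7, dp[26]=8, dp[27]=9, dp[28]=4, dp[29]=5
Minimum coins for 29 = 5


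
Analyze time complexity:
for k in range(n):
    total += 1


Per nesting level: O(n) = O(n)
Complexity: O(n)


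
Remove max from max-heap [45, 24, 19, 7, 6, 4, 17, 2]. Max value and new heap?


Max = 45
Replace root with last, heapify down
Resulting heap: [24, 7, 19, 2, 6, 4, 17]


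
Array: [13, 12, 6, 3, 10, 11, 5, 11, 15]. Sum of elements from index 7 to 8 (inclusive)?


Prefix sums: [0, 13, 25, 31, 34, 44, 55, 60, 71, 86]
Sum[7..8] = prefix[9] - prefix[7] = 86 - 60 = 26


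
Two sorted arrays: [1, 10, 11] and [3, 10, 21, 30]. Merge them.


Compare heads, take smaller each step.
Merged: [1, 3, 10, 10, 11, 21, 30]


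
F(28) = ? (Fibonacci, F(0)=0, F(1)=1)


F(n)=F(n-1)+F(n-2)
...F(26)=121393, F(27)=196418, F(28)=317811


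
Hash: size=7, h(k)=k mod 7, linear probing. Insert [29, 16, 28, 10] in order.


Insertions: 29->slot 1; 16->slot 2; 28->slot 0; 10->slot 3
Table: [28, 29, 16, 10, None, None, None]


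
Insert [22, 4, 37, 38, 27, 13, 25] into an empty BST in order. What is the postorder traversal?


Root = 22; build tree by BST insertion.
Postorder traversal: [13, 4, 25, 27, 38, 37, 22]


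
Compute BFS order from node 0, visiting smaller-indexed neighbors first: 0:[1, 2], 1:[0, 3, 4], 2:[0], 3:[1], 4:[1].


BFS queue: start with [0]
Visit order: [0, 1, 2, 3, 4]


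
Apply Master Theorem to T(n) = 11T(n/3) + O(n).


a=11, b=3, c=1. log_3(11)=2.183 > c=1. Case 1: O(n^log_b(a)) = O(n^2.183)
Complexity: O(n^2.183)


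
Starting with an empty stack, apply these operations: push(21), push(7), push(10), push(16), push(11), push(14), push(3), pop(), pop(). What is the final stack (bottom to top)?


push(21) -> [21]
push(7) -> [21, 7]
push(10) -> [21, 7, 10]
push(16) -> [21, 7, 10, 16]
push(11) -> [21, 7, 10, 16, 11]
push(14) -> [21, 7, 10, 16, 11, 14]
push(3) -> [21, 7, 10, 16, 11, 14, 3]
pop() returns 3 -> [21, 7, 10, 16, 11, 14]
pop() returns 14 -> [21, 7, 10, 16, 11]
Final stack (bottom to top): [21, 7, 10, 16, 11]


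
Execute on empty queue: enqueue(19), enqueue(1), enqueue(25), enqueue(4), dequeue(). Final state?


enqueue(19) -> [19]
enqueue(1) -> [19, 1]
enqueue(25) -> [19, 1, 25]
enqueue(4) -> [19, 1, 25, 4]
dequeue() returns 19 -> [1, 25, 4]
Final queue (front to back): [1, 25, 4]


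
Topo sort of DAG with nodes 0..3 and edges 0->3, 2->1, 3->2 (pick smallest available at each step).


Kahn's algorithm, process smallest node first
Order: [0, 3, 2, 1]


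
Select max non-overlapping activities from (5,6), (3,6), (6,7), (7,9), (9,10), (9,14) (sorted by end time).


Greedy: pick earliest-ending, then skip overlaps.
Selected (4 activities): [(5, 6), (6, 7), (7, 9), (9, 10)]


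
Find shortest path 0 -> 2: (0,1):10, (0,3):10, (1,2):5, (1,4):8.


Dijkstra from 0:
Distances: {0: 0, 1: 10, 2: 15, 3: 10, 4: 18}
Shortest distance to 2 = 15, path = [0, 1, 2]


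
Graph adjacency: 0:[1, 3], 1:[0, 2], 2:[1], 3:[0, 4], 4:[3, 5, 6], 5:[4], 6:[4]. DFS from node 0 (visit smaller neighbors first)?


DFS stack-based: start with [0]
Visit order: [0, 1, 2, 3, 4, 5, 6]


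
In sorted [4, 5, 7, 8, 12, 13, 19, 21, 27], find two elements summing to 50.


Two pointers: lo=0, hi=8
No pair sums to 50


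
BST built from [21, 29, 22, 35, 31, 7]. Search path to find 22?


BST root = 21
Search for 22: compare at each node
Path: [21, 29, 22]


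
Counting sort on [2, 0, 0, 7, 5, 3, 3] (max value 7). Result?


Count array: [2, 0, 1, 2, 0, 1, 0, 1]
Reconstruct: [0, 0, 2, 3, 3, 5, 7]


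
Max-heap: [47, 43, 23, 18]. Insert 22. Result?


Append 22: [47, 43, 23, 18, 22]
Bubble up: no swaps needed
Result: [47, 43, 23, 18, 22]


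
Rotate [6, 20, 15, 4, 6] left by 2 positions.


Left rotate by 2: [15, 4, 6, 6, 20]


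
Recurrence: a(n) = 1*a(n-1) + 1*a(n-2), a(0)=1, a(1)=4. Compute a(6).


Build bottom-up:
...a(4)=14, a(5)=23, a(6)=1*23+1*14=37


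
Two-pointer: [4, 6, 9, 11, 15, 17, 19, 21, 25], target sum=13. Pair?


Two pointers: lo=0, hi=8
Found pair: (4, 9) summing to 13


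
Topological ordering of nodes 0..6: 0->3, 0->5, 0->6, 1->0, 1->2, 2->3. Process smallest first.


Kahn's algorithm, process smallest node first
Order: [1, 0, 2, 3, 4, 5, 6]


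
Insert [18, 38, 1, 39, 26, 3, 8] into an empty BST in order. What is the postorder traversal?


Root = 18; build tree by BST insertion.
Postorder traversal: [8, 3, 1, 26, 39, 38, 18]


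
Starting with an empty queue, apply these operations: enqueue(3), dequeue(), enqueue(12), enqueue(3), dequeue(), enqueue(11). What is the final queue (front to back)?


enqueue(3) -> [3]
dequeue() returns 3 -> []
enqueue(12) -> [12]
enqueue(3) -> [12, 3]
dequeue() returns 12 -> [3]
enqueue(11) -> [3, 11]
Final queue (front to back): [3, 11]


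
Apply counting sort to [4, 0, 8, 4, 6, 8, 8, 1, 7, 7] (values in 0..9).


Count array: [1, 1, 0, 0, 2, 0, 1, 2, 3, 0]
Reconstruct: [0, 1, 4, 4, 6, 7, 7, 8, 8, 8]


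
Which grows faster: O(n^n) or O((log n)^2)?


polylogarithmic grows slower than n^n
O((log n)^2) is asymptotically smaller; O(n^n) grows faster


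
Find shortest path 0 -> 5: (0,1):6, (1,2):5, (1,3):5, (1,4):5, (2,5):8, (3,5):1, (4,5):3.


Dijkstra from 0:
Distances: {0: 0, 1: 6, 2: 11, 3: 11, 4: 11, 5: 12}
Shortest distance to 5 = 12, path = [0, 1, 3, 5]


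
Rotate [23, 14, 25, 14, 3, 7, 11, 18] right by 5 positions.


Right rotate by 5: [14, 3, 7, 11, 18, 23, 14, 25]


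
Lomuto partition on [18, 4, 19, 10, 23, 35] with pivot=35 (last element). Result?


Elements <= 35 go left of pivot.
Result: [18, 4, 19, 10, 23, 35], pivot at index 5


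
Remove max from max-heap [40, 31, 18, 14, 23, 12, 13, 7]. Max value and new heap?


Max = 40
Replace root with last, heapify down
Resulting heap: [31, 23, 18, 14, 7, 12, 13]


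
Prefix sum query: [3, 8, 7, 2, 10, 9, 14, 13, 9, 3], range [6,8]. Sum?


Prefix sums: [0, 3, 11, 18, 20, 30, 39, 53, 66, 75, 78]
Sum[6..8] = prefix[9] - prefix[6] = 75 - 39 = 36


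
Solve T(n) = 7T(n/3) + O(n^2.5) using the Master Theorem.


a=7, b=3, c=2.5. log_3(7)=1.771 < c=2.5. Case 3: O(n^c) = O(n^2.500)
Complexity: O(n^2.500)


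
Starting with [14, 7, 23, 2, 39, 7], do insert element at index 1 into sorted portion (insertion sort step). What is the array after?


After one pass: [7, 14, 23, 2, 39, 7]


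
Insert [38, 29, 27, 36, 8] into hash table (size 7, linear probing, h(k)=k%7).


Insertions: 38->slot 3; 29->slot 1; 27->slot 6; 36->slot 2; 8->slot 4
Table: [None, 29, 36, 38, 8, None, 27]


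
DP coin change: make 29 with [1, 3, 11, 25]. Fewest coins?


dp[0]=0; dp[i]=1+min(dp[i-c] for c in coins)
...dp[24]=4, dp[25]=1, dp[26]=2, dp[27]=3, dp[28]=2, dp[29]=3
Minimum coins for 29 = 3


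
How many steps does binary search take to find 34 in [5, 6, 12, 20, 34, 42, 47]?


Search for 34:
[0,6] mid=3 arr[3]=20
[4,6] mid=5 arr[5]=42
[4,4] mid=4 arr[4]=34
Total: 3 comparisons


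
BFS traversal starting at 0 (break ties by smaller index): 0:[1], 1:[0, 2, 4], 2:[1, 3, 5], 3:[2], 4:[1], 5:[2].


BFS queue: start with [0]
Visit order: [0, 1, 2, 4, 3, 5]


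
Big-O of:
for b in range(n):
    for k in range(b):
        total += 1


Per nesting level: O(n) * O(n) [triangular over b] = O(n^2)
Complexity: O(n^2)


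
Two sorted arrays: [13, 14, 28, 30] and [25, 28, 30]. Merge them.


Compare heads, take smaller each step.
Merged: [13, 14, 25, 28, 28, 30, 30]


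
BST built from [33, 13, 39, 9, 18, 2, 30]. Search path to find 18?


BST root = 33
Search for 18: compare at each node
Path: [33, 13, 18]


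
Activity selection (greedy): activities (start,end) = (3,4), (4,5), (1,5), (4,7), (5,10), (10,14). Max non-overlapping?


Greedy: pick earliest-ending, then skip overlaps.
Selected (4 activities): [(3, 4), (4, 5), (5, 10), (10, 14)]


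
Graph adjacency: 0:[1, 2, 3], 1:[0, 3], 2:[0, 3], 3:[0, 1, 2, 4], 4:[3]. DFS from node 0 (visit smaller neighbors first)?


DFS stack-based: start with [0]
Visit order: [0, 1, 3, 2, 4]


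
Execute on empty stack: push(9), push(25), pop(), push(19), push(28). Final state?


push(9) -> [9]
push(25) -> [9, 25]
pop() returns 25 -> [9]
push(19) -> [9, 19]
push(28) -> [9, 19, 28]
Final stack (bottom to top): [9, 19, 28]


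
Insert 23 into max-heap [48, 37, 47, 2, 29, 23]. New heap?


Append 23: [48, 37, 47, 2, 29, 23, 23]
Bubble up: no swaps needed
Result: [48, 37, 47, 2, 29, 23, 23]


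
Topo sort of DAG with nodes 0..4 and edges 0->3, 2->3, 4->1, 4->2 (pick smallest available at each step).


Kahn's algorithm, process smallest node first
Order: [0, 4, 1, 2, 3]


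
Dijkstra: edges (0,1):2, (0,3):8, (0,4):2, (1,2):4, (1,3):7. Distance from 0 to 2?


Dijkstra from 0:
Distances: {0: 0, 1: 2, 2: 6, 3: 8, 4: 2}
Shortest distance to 2 = 6, path = [0, 1, 2]


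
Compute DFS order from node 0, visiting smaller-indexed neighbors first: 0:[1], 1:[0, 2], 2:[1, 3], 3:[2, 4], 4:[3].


DFS stack-based: start with [0]
Visit order: [0, 1, 2, 3, 4]


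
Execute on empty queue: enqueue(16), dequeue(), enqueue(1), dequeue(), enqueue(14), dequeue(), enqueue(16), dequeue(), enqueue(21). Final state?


enqueue(16) -> [16]
dequeue() returns 16 -> []
enqueue(1) -> [1]
dequeue() returns 1 -> []
enqueue(14) -> [14]
dequeue() returns 14 -> []
enqueue(16) -> [16]
dequeue() returns 16 -> []
enqueue(21) -> [21]
Final queue (front to back): [21]


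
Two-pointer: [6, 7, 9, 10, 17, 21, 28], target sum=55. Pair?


Two pointers: lo=0, hi=6
No pair sums to 55


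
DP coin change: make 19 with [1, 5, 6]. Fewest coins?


dp[0]=0; dp[i]=1+min(dp[i-c] for c in coins)
...dp[14]=4, dp[15]=3, dp[16]=3, dp[17]=3, dp[18]=3, dp[19]=4
Minimum coins for 19 = 4


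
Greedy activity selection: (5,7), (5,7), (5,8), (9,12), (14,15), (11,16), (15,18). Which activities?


Greedy: pick earliest-ending, then skip overlaps.
Selected (4 activities): [(5, 7), (9, 12), (14, 15), (15, 18)]


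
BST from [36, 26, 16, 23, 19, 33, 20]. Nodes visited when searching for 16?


BST root = 36
Search for 16: compare at each node
Path: [36, 26, 16]


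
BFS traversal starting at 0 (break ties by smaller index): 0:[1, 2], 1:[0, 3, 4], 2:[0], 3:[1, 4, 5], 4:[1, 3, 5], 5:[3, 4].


BFS queue: start with [0]
Visit order: [0, 1, 2, 3, 4, 5]


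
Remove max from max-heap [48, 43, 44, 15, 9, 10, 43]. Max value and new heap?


Max = 48
Replace root with last, heapify down
Resulting heap: [44, 43, 43, 15, 9, 10]


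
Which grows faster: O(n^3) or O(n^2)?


quadratic grows slower than cubic
O(n^2) is asymptotically smaller; O(n^3) grows faster


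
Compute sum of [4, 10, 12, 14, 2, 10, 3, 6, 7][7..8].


Prefix sums: [0, 4, 14, 26, 40, 42, 52, 55, 61, 68]
Sum[7..8] = prefix[9] - prefix[7] = 68 - 55 = 13


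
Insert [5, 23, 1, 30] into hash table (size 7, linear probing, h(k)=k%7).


Insertions: 5->slot 5; 23->slot 2; 1->slot 1; 30->slot 3
Table: [None, 1, 23, 30, None, 5, None]


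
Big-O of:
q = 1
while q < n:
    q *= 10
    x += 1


Per nesting level: O(log n) = O(log n)
Complexity: O(log n)


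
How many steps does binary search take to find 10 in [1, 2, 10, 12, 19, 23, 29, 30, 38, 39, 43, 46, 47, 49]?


Search for 10:
[0,13] mid=6 arr[6]=29
[0,5] mid=2 arr[2]=10
Total: 2 comparisons


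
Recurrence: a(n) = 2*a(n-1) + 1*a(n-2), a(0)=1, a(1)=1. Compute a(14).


Build bottom-up:
...a(12)=19601, a(13)=47321, a(14)=2*47321+1*19601=114243


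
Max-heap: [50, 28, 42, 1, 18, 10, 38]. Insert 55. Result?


Append 55: [50, 28, 42, 1, 18, 10, 38, 55]
Bubble up: swap idx 7(55) with idx 3(1); swap idx 3(55) with idx 1(28); swap idx 1(55) with idx 0(50)
Result: [55, 50, 42, 28, 18, 10, 38, 1]


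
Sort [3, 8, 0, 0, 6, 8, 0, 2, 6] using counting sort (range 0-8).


Count array: [3, 0, 1, 1, 0, 0, 2, 0, 2]
Reconstruct: [0, 0, 0, 2, 3, 6, 6, 8, 8]


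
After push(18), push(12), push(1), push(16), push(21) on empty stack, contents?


push(18) -> [18]
push(12) -> [18, 12]
push(1) -> [18, 12, 1]
push(16) -> [18, 12, 1, 16]
push(21) -> [18, 12, 1, 16, 21]
Final stack (bottom to top): [18, 12, 1, 16, 21]


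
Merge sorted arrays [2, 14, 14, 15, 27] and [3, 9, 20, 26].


Compare heads, take smaller each step.
Merged: [2, 3, 9, 14, 14, 15, 20, 26, 27]


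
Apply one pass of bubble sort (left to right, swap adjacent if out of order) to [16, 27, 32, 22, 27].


After one pass: [16, 27, 22, 27, 32]


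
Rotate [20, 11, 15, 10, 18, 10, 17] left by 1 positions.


Left rotate by 1: [11, 15, 10, 18, 10, 17, 20]


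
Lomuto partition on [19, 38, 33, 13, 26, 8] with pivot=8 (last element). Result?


Elements <= 8 go left of pivot.
Result: [8, 38, 33, 13, 26, 19], pivot at index 0


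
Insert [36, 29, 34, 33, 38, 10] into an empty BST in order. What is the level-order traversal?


Root = 36; build tree by BST insertion.
Level-Order traversal: [36, 29, 38, 10, 34, 33]


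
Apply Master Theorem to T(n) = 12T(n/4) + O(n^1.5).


a=12, b=4, c=1.5. log_4(12)=1.792 > c=1.5. Case 1: O(n^log_b(a)) = O(n^1.792)
Complexity: O(n^1.792)


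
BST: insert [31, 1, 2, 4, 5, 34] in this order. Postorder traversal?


Root = 31; build tree by BST insertion.
Postorder traversal: [5, 4, 2, 1, 34, 31]


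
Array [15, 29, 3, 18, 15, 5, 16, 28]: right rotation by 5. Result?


Right rotate by 5: [18, 15, 5, 16, 28, 15, 29, 3]


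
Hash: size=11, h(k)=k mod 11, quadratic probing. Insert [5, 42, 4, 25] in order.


Insertions: 5->slot 5; 42->slot 9; 4->slot 4; 25->slot 3
Table: [None, None, None, 25, 4, 5, None, None, None, 42, None]


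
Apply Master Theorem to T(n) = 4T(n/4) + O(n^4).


a=4, b=4, c=4. log_4(4)=1 < c=4. Case 3: O(n^c) = O(n^4)
Complexity: O(n^4)


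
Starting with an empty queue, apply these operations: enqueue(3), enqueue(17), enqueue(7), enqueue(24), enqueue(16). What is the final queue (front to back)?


enqueue(3) -> [3]
enqueue(17) -> [3, 17]
enqueue(7) -> [3, 17, 7]
enqueue(24) -> [3, 17, 7, 24]
enqueue(16) -> [3, 17, 7, 24, 16]
Final queue (front to back): [3, 17, 7, 24, 16]


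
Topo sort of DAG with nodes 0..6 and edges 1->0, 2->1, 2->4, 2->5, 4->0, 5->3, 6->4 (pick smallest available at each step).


Kahn's algorithm, process smallest node first
Order: [2, 1, 5, 3, 6, 4, 0]


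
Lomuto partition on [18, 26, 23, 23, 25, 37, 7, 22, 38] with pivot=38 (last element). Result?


Elements <= 38 go left of pivot.
Result: [18, 26, 23, 23, 25, 37, 7, 22, 38], pivot at index 8


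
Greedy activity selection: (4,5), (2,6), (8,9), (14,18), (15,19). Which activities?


Greedy: pick earliest-ending, then skip overlaps.
Selected (3 activities): [(4, 5), (8, 9), (14, 18)]


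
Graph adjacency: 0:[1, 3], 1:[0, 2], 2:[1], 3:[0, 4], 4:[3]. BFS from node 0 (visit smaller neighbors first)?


BFS queue: start with [0]
Visit order: [0, 1, 3, 2, 4]


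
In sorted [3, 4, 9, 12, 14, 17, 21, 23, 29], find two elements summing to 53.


Two pointers: lo=0, hi=8
No pair sums to 53


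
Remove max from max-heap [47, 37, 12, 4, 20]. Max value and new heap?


Max = 47
Replace root with last, heapify down
Resulting heap: [37, 20, 12, 4]


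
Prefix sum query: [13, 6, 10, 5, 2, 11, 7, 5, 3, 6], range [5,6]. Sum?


Prefix sums: [0, 13, 19, 29, 34, 36, 47, 54, 59, 62, 68]
Sum[5..6] = prefix[7] - prefix[5] = 54 - 36 = 18


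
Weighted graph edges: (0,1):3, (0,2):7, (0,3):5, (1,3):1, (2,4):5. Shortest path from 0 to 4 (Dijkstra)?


Dijkstra from 0:
Distances: {0: 0, 1: 3, 2: 7, 3: 4, 4: 12}
Shortest distance to 4 = 12, path = [0, 2, 4]


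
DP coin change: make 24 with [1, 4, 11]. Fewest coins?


dp[0]=0; dp[i]=1+min(dp[i-c] for c in coins)
...dp[19]=3, dp[20]=4, dp[21]=5, dp[22]=2, dp[23]=3, dp[24]=4
Minimum coins for 24 = 4


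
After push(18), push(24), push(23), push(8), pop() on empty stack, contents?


push(18) -> [18]
push(24) -> [18, 24]
push(23) -> [18, 24, 23]
push(8) -> [18, 24, 23, 8]
pop() returns 8 -> [18, 24, 23]
Final stack (bottom to top): [18, 24, 23]


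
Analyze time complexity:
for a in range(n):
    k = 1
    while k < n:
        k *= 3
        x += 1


Per nesting level: O(n) * O(log n) = O(n log n)
Complexity: O(n log n)


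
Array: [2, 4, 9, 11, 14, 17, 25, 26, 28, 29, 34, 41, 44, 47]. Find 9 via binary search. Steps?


Search for 9:
[0,13] mid=6 arr[6]=25
[0,5] mid=2 arr[2]=9
Total: 2 comparisons


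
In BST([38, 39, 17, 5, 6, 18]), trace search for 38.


BST root = 38
Search for 38: compare at each node
Path: [38]


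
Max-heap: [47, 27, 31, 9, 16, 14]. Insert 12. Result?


Append 12: [47, 27, 31, 9, 16, 14, 12]
Bubble up: no swaps needed
Result: [47, 27, 31, 9, 16, 14, 12]


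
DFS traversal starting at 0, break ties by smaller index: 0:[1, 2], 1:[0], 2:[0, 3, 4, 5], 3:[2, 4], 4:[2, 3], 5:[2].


DFS stack-based: start with [0]
Visit order: [0, 1, 2, 3, 4, 5]


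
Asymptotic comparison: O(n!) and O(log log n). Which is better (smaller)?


double-logarithmic grows slower than factorial
O(log log n) is asymptotically smaller; O(n!) grows faster


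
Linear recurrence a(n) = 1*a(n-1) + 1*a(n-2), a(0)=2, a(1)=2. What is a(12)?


Build bottom-up:
...a(10)=178, a(11)=288, a(12)=1*288+1*178=466


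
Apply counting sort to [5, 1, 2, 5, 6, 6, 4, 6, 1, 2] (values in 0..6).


Count array: [0, 2, 2, 0, 1, 2, 3]
Reconstruct: [1, 1, 2, 2, 4, 5, 5, 6, 6, 6]


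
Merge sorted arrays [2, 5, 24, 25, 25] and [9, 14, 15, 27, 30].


Compare heads, take smaller each step.
Merged: [2, 5, 9, 14, 15, 24, 25, 25, 27, 30]


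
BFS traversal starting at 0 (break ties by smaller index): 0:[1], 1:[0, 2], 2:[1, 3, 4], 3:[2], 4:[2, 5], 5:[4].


BFS queue: start with [0]
Visit order: [0, 1, 2, 3, 4, 5]


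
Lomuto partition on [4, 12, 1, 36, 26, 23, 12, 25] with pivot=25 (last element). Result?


Elements <= 25 go left of pivot.
Result: [4, 12, 1, 23, 12, 25, 26, 36], pivot at index 5


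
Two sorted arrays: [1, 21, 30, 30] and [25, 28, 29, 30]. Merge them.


Compare heads, take smaller each step.
Merged: [1, 21, 25, 28, 29, 30, 30, 30]


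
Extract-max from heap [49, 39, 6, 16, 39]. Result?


Max = 49
Replace root with last, heapify down
Resulting heap: [39, 39, 6, 16]


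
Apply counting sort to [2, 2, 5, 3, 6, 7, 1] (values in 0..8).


Count array: [0, 1, 2, 1, 0, 1, 1, 1, 0]
Reconstruct: [1, 2, 2, 3, 5, 6, 7]


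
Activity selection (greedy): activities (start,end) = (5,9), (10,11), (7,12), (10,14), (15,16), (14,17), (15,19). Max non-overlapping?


Greedy: pick earliest-ending, then skip overlaps.
Selected (3 activities): [(5, 9), (10, 11), (15, 16)]


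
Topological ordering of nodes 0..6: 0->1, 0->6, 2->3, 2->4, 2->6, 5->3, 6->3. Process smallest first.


Kahn's algorithm, process smallest node first
Order: [0, 1, 2, 4, 5, 6, 3]


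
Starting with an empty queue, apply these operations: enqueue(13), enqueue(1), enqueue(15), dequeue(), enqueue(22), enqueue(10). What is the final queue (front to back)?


enqueue(13) -> [13]
enqueue(1) -> [13, 1]
enqueue(15) -> [13, 1, 15]
dequeue() returns 13 -> [1, 15]
enqueue(22) -> [1, 15, 22]
enqueue(10) -> [1, 15, 22, 10]
Final queue (front to back): [1, 15, 22, 10]


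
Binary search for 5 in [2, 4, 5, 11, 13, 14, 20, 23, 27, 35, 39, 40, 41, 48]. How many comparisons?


Search for 5:
[0,13] mid=6 arr[6]=20
[0,5] mid=2 arr[2]=5
Total: 2 comparisons


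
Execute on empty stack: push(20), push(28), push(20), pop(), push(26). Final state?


push(20) -> [20]
push(28) -> [20, 28]
push(20) -> [20, 28, 20]
pop() returns 20 -> [20, 28]
push(26) -> [20, 28, 26]
Final stack (bottom to top): [20, 28, 26]


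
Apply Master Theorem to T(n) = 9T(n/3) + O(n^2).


a=9, b=3, c=2. log_3(9)=2 = c=2. Case 2: O(n^c log n) = O(n^2 log n)
Complexity: O(n^2 log n)


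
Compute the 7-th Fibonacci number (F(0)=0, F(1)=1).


F(n)=F(n-1)+F(n-2)
...F(5)=5, F(6)=8, F(7)=13


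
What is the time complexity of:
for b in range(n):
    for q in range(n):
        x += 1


Per nesting level: O(n) * O(n) = O(n^2)
Complexity: O(n^2)


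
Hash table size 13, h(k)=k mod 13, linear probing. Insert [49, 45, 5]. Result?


Insertions: 49->slot 10; 45->slot 6; 5->slot 5
Table: [None, None, None, None, None, 5, 45, None, None, None, 49, None, None]


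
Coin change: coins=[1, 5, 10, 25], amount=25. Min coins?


dp[0]=0; dp[i]=1+min(dp[i-c] for c in coins)
...dp[20]=2, dp[21]=3, dp[22]=4, dp[23]=5, dp[24]=6, dp[25]=1
Minimum coins for 25 = 1


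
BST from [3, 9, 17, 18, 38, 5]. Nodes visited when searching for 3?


BST root = 3
Search for 3: compare at each node
Path: [3]


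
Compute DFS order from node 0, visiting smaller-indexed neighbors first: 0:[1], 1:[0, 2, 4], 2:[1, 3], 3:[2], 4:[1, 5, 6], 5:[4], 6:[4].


DFS stack-based: start with [0]
Visit order: [0, 1, 2, 3, 4, 5, 6]


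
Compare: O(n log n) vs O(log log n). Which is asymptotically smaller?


double-logarithmic grows slower than linearithmic
O(log log n) is asymptotically smaller; O(n log n) grows faster


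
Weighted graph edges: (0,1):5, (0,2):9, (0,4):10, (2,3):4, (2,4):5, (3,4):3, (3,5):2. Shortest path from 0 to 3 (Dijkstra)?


Dijkstra from 0:
Distances: {0: 0, 1: 5, 2: 9, 3: 13, 4: 10, 5: 15}
Shortest distance to 3 = 13, path = [0, 2, 3]


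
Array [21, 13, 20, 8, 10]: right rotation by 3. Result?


Right rotate by 3: [20, 8, 10, 21, 13]


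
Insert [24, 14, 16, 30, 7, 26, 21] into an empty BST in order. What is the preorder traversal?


Root = 24; build tree by BST insertion.
Preorder traversal: [24, 14, 7, 16, 21, 30, 26]


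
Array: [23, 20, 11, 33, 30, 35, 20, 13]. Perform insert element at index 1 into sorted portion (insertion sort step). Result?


After one pass: [20, 23, 11, 33, 30, 35, 20, 13]


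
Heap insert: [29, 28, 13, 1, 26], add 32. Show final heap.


Append 32: [29, 28, 13, 1, 26, 32]
Bubble up: swap idx 5(32) with idx 2(13); swap idx 2(32) with idx 0(29)
Result: [32, 28, 29, 1, 26, 13]


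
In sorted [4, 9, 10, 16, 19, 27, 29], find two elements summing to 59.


Two pointers: lo=0, hi=6
No pair sums to 59


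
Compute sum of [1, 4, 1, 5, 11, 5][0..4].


Prefix sums: [0, 1, 5, 6, 11, 22, 27]
Sum[0..4] = prefix[5] - prefix[0] = 22 - 0 = 22


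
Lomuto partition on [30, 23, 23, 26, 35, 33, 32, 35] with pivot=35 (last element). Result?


Elements <= 35 go left of pivot.
Result: [30, 23, 23, 26, 35, 33, 32, 35], pivot at index 7


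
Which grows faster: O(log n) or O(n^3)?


logarithmic grows slower than cubic
O(log n) is asymptotically smaller; O(n^3) grows faster


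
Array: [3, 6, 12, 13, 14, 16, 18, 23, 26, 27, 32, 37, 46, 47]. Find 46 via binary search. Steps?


Search for 46:
[0,13] mid=6 arr[6]=18
[7,13] mid=10 arr[10]=32
[11,13] mid=12 arr[12]=46
Total: 3 comparisons


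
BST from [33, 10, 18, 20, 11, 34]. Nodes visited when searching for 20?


BST root = 33
Search for 20: compare at each node
Path: [33, 10, 18, 20]


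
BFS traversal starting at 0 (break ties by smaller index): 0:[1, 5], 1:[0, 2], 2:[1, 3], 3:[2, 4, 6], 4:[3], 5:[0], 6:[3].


BFS queue: start with [0]
Visit order: [0, 1, 5, 2, 3, 4, 6]


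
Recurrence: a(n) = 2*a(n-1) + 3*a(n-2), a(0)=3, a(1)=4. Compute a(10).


Build bottom-up:
...a(8)=11483, a(9)=34444, a(10)=2*34444+3*11483=103337


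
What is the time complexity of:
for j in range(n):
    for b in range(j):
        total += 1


Per nesting level: O(n) * O(n) [triangular over j] = O(n^2)
Complexity: O(n^2)


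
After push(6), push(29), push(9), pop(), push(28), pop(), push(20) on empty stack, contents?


push(6) -> [6]
push(29) -> [6, 29]
push(9) -> [6, 29, 9]
pop() returns 9 -> [6, 29]
push(28) -> [6, 29, 28]
pop() returns 28 -> [6, 29]
push(20) -> [6, 29, 20]
Final stack (bottom to top): [6, 29, 20]


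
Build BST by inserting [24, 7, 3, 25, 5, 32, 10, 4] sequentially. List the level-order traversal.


Root = 24; build tree by BST insertion.
Level-Order traversal: [24, 7, 25, 3, 10, 32, 5, 4]


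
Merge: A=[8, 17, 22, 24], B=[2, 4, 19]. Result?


Compare heads, take smaller each step.
Merged: [2, 4, 8, 17, 19, 22, 24]


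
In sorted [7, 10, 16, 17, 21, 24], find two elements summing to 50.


Two pointers: lo=0, hi=5
No pair sums to 50


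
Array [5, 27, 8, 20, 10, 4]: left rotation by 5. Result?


Left rotate by 5: [4, 5, 27, 8, 20, 10]


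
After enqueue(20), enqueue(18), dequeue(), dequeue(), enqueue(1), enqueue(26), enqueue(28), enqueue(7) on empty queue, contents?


enqueue(20) -> [20]
enqueue(18) -> [20, 18]
dequeue() returns 20 -> [18]
dequeue() returns 18 -> []
enqueue(1) -> [1]
enqueue(26) -> [1, 26]
enqueue(28) -> [1, 26, 28]
enqueue(7) -> [1, 26, 28, 7]
Final queue (front to back): [1, 26, 28, 7]


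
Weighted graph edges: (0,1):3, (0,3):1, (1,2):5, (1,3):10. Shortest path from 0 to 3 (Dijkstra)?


Dijkstra from 0:
Distances: {0: 0, 1: 3, 2: 8, 3: 1}
Shortest distance to 3 = 1, path = [0, 3]


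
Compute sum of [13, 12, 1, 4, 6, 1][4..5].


Prefix sums: [0, 13, 25, 26, 30, 36, 37]
Sum[4..5] = prefix[6] - prefix[4] = 37 - 30 = 7


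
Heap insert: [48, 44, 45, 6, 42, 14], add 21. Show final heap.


Append 21: [48, 44, 45, 6, 42, 14, 21]
Bubble up: no swaps needed
Result: [48, 44, 45, 6, 42, 14, 21]


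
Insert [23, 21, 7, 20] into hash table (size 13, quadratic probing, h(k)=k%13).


Insertions: 23->slot 10; 21->slot 8; 7->slot 7; 20->slot 11
Table: [None, None, None, None, None, None, None, 7, 21, None, 23, 20, None]


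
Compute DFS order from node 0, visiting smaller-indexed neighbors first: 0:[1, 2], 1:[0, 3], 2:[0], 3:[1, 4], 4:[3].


DFS stack-based: start with [0]
Visit order: [0, 1, 3, 4, 2]


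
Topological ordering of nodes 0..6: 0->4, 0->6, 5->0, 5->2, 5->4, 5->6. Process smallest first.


Kahn's algorithm, process smallest node first
Order: [1, 3, 5, 0, 2, 4, 6]


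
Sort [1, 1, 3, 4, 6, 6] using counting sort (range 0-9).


Count array: [0, 2, 0, 1, 1, 0, 2, 0, 0, 0]
Reconstruct: [1, 1, 3, 4, 6, 6]


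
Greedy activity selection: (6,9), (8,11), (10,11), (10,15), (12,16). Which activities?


Greedy: pick earliest-ending, then skip overlaps.
Selected (3 activities): [(6, 9), (10, 11), (12, 16)]


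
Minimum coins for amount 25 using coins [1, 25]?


dp[0]=0; dp[i]=1+min(dp[i-c] for c in coins)
...dp[20]=20, dp[21]=21, dp[22]=22, dp[23]=23, dp[24]=24, dp[25]=1
Minimum coins for 25 = 1


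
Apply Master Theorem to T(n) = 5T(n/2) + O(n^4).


a=5, b=2, c=4. log_2(5)=2.322 < c=4. Case 3: O(n^c) = O(n^4)
Complexity: O(n^4)


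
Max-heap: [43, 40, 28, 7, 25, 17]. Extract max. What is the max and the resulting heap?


Max = 43
Replace root with last, heapify down
Resulting heap: [40, 25, 28, 7, 17]


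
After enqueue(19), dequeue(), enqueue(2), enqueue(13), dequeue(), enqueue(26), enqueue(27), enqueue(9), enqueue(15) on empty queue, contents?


enqueue(19) -> [19]
dequeue() returns 19 -> []
enqueue(2) -> [2]
enqueue(13) -> [2, 13]
dequeue() returns 2 -> [13]
enqueue(26) -> [13, 26]
enqueue(27) -> [13, 26, 27]
enqueue(9) -> [13, 26, 27, 9]
enqueue(15) -> [13, 26, 27, 9, 15]
Final queue (front to back): [13, 26, 27, 9, 15]


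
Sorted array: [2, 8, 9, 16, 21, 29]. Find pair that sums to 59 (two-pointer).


Two pointers: lo=0, hi=5
No pair sums to 59


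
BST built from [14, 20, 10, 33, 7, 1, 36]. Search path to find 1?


BST root = 14
Search for 1: compare at each node
Path: [14, 10, 7, 1]


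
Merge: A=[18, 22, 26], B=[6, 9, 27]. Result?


Compare heads, take smaller each step.
Merged: [6, 9, 18, 22, 26, 27]


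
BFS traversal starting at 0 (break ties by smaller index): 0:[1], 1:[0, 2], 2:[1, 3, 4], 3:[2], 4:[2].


BFS queue: start with [0]
Visit order: [0, 1, 2, 3, 4]


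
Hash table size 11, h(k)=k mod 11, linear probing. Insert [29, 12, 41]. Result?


Insertions: 29->slot 7; 12->slot 1; 41->slot 8
Table: [None, 12, None, None, None, None, None, 29, 41, None, None]


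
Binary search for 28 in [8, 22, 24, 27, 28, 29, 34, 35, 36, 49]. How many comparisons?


Search for 28:
[0,9] mid=4 arr[4]=28
Total: 1 comparisons


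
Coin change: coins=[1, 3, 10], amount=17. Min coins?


dp[0]=0; dp[i]=1+min(dp[i-c] for c in coins)
...dp[12]=3, dp[13]=2, dp[14]=3, dp[15]=4, dp[16]=3, dp[17]=4
Minimum coins for 17 = 4


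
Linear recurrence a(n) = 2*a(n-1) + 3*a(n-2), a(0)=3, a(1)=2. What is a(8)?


Build bottom-up:
...a(6)=913, a(7)=2732, a(8)=2*2732+3*913=8203


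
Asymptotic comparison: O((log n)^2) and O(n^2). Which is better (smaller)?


polylogarithmic grows slower than quadratic
O((log n)^2) is asymptotically smaller; O(n^2) grows faster


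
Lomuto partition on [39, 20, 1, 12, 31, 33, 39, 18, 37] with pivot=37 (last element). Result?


Elements <= 37 go left of pivot.
Result: [20, 1, 12, 31, 33, 18, 37, 39, 39], pivot at index 6


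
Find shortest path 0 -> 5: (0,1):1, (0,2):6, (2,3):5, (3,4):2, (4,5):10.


Dijkstra from 0:
Distances: {0: 0, 1: 1, 2: 6, 3: 11, 4: 13, 5: 23}
Shortest distance to 5 = 23, path = [0, 2, 3, 4, 5]


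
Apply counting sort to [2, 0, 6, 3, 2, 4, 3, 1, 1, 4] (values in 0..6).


Count array: [1, 2, 2, 2, 2, 0, 1]
Reconstruct: [0, 1, 1, 2, 2, 3, 3, 4, 4, 6]


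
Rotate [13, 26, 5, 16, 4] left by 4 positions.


Left rotate by 4: [4, 13, 26, 5, 16]


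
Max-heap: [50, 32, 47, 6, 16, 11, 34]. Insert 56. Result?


Append 56: [50, 32, 47, 6, 16, 11, 34, 56]
Bubble up: swap idx 7(56) with idx 3(6); swap idx 3(56) with idx 1(32); swap idx 1(56) with idx 0(50)
Result: [56, 50, 47, 32, 16, 11, 34, 6]


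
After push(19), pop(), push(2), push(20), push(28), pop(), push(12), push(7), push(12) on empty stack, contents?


push(19) -> [19]
pop() returns 19 -> []
push(2) -> [2]
push(20) -> [2, 20]
push(28) -> [2, 20, 28]
pop() returns 28 -> [2, 20]
push(12) -> [2, 20, 12]
push(7) -> [2, 20, 12, 7]
push(12) -> [2, 20, 12, 7, 12]
Final stack (bottom to top): [2, 20, 12, 7, 12]


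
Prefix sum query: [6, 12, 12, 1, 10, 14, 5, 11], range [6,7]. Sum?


Prefix sums: [0, 6, 18, 30, 31, 41, 55, 60, 71]
Sum[6..7] = prefix[8] - prefix[6] = 71 - 55 = 16


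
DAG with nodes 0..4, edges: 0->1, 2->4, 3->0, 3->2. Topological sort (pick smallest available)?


Kahn's algorithm, process smallest node first
Order: [3, 0, 1, 2, 4]


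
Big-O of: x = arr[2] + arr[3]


Analysis: constant-time operation, no loop
Complexity: O(1)


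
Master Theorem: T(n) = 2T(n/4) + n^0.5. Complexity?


a=2, b=4, c=0.5. log_4(2)=0.5 = c=0.5. Case 2: O(n^c log n) = O(sqrt(n) log n)
Complexity: O(sqrt(n) log n)


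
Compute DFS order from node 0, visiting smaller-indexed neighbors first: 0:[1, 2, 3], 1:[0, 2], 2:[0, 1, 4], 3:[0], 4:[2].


DFS stack-based: start with [0]
Visit order: [0, 1, 2, 4, 3]


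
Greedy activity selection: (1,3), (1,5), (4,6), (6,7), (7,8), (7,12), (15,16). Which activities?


Greedy: pick earliest-ending, then skip overlaps.
Selected (5 activities): [(1, 3), (4, 6), (6, 7), (7, 8), (15, 16)]
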